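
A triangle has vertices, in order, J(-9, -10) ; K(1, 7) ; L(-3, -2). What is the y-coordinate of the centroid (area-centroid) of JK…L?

Apply the surveyor's formula. First the cross-terms c_i = x_i·y_{i+1} − x_{i+1}·y_i:
  -53, 19, 12  ⇒  2A = -22, A = -11.
Then Σ (y_i + y_{i+1})·c_i = 110, so ȳ = 110 / (6·(-11)) = -5/3.

-5/3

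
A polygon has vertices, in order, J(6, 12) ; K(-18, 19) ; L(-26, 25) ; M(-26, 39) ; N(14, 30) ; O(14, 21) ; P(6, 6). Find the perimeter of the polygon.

|JK| = √((-24)² + (7)²) = √625 = 25
|KL| = √((-8)² + (6)²) = √100 = 10
|LM| = √((0)² + (14)²) = √196 = 14
|MN| = √((40)² + (-9)²) = √1681 = 41
|NO| = √((0)² + (-9)²) = √81 = 9
|OP| = √((-8)² + (-15)²) = √289 = 17
|PJ| = √((0)² + (6)²) = √36 = 6
Perimeter = 25 + 10 + 14 + 41 + 9 + 17 + 6 = 122.

122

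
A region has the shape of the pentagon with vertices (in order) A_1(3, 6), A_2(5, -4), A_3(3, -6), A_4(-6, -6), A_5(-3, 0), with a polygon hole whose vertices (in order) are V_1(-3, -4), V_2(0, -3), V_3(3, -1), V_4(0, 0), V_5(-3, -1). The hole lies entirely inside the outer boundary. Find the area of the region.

61.5

Outer boundary:
Σ = (-42) + (-18) + (-54) + (-18) + (-18) = -150
Area = |Σ|/2 = 75.
Hole:
Apply the surveyor's formula: 2A = Σ (x_i·y_{i+1} − x_{i+1}·y_i), indices taken mod 5.
Σ = (9) + (9) + (0) + (0) + (9) = 27
Area = |Σ|/2 = 13.5.
Net area = 75 − 13.5 = 61.5.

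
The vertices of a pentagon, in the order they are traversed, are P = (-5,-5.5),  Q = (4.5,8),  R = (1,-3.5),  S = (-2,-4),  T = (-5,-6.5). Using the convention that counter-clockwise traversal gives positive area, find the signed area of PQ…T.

-31

Apply the surveyor's formula: 2A = Σ (x_i·y_{i+1} − x_{i+1}·y_i), indices taken mod 5.
Cross-terms: -15.25, -23.75, -11, -7, -5  ⇒  Σ = -62
Signed area = Σ/2 = -31 (negative ⇒ clockwise traversal).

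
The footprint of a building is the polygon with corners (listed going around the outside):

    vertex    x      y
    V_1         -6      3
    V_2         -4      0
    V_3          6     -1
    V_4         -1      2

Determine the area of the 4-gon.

18

Apply the shoelace formula: 2A = Σ (x_i·y_{i+1} − x_{i+1}·y_i), indices taken mod 4.
Σ = (12) + (4) + (11) + (9) = 36
Area = |Σ|/2 = 18.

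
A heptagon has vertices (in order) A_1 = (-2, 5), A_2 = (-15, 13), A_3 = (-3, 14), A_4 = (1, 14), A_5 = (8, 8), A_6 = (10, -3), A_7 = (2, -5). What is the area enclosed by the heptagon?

Apply Gauss's area formula: 2A = Σ (x_i·y_{i+1} − x_{i+1}·y_i), indices taken mod 7.
Σ = (49) + (-171) + (-56) + (-104) + (-104) + (-44) + (0) = -430
Area = |Σ|/2 = 215.

215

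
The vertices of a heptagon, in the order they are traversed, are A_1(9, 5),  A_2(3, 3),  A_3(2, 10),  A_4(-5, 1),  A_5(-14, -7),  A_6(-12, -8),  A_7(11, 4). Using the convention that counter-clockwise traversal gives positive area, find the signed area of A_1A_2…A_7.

112

A_1→A_2: (9)(3) − (3)(5) = 12
A_2→A_3: (3)(10) − (2)(3) = 24
A_3→A_4: (2)(1) − (-5)(10) = 52
A_4→A_5: (-5)(-7) − (-14)(1) = 49
A_5→A_6: (-14)(-8) − (-12)(-7) = 28
A_6→A_7: (-12)(4) − (11)(-8) = 40
A_7→A_1: (11)(5) − (9)(4) = 19
Σ = 224
Signed area = Σ/2 = 112 (positive ⇒ counter-clockwise traversal).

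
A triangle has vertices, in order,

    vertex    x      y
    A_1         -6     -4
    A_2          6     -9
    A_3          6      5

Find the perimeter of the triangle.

42

|A_1A_2| = √((12)² + (-5)²) = √169 = 13
|A_2A_3| = √((0)² + (14)²) = √196 = 14
|A_3A_1| = √((-12)² + (-9)²) = √225 = 15
Perimeter = 13 + 14 + 15 = 42.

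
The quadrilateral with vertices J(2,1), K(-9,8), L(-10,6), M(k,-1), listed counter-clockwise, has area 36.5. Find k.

-2

Write out the shoelace sum; only the two edges meeting at M involve k:
2·Area = [((-10)·(-1) − k·6) + (k·1 − 2·(-1))] + 51
       = -5·k + 63 = 73
⇒ k = -2.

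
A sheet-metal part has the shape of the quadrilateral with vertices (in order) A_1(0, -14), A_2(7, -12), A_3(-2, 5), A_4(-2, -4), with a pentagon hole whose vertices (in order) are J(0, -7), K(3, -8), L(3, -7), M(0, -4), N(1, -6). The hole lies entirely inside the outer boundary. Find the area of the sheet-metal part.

73

Outer boundary:
Cross-terms: 98, 11, 18, 28  ⇒  Σ = 155
Area = |Σ|/2 = 77.5.
Hole:
Apply Gauss's area formula: 2A = Σ (x_i·y_{i+1} − x_{i+1}·y_i), indices taken mod 5.
Σ = (21) + (3) + (-12) + (4) + (-7) = 9
Area = |Σ|/2 = 4.5.
Net area = 77.5 − 4.5 = 73.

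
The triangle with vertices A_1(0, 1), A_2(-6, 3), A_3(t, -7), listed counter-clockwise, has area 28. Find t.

The doubled signed area Σ (x_i y_{i+1} − x_{i+1} y_i) is linear in t.
With t=0 it equals 48; the coefficient of t is -2 (from the two edges through A_3).
So -2·t + 48 = 2·28 = 56 ⇒ t = -4.

-4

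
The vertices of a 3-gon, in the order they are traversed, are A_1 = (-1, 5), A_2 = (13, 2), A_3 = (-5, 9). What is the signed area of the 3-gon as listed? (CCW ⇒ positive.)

22

Apply Gauss's area formula: 2A = Σ (x_i·y_{i+1} − x_{i+1}·y_i), indices taken mod 3.
Σ = (-67) + (127) + (-16) = 44
Signed area = Σ/2 = 22 (positive ⇒ counter-clockwise traversal).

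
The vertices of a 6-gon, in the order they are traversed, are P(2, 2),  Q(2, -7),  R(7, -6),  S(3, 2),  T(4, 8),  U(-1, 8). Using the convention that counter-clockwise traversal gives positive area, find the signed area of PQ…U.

44.5

Apply Gauss's area formula: 2A = Σ (x_i·y_{i+1} − x_{i+1}·y_i), indices taken mod 6.
Cross-terms: -18, 37, 32, 16, 40, -18  ⇒  Σ = 89
Signed area = Σ/2 = 44.5 (positive ⇒ counter-clockwise traversal).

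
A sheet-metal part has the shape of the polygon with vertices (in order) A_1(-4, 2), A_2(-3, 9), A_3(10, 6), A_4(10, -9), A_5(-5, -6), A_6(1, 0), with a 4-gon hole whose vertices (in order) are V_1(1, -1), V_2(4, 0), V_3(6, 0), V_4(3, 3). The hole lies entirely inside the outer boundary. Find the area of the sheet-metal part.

184.5

Outer boundary:
Apply the shoelace formula: 2A = Σ (x_i·y_{i+1} − x_{i+1}·y_i), indices taken mod 6.
Σ = (-30) + (-108) + (-150) + (-105) + (6) + (2) = -385
Area = |Σ|/2 = 192.5.
Hole:
Σ = (4) + (0) + (18) + (-6) = 16
Area = |Σ|/2 = 8.
Net area = 192.5 − 8 = 184.5.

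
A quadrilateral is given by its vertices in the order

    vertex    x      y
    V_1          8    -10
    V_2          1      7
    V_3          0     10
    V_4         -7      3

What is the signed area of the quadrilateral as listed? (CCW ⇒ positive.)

96

Apply the shoelace formula: 2A = Σ (x_i·y_{i+1} − x_{i+1}·y_i), indices taken mod 4.
Cross-terms: 66, 10, 70, 46  ⇒  Σ = 192
Signed area = Σ/2 = 96 (positive ⇒ counter-clockwise traversal).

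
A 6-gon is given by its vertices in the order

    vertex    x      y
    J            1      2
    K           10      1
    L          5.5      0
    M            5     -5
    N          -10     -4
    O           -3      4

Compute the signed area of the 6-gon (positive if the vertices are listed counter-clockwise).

Apply the shoelace (surveyor's) formula: 2A = Σ (x_i·y_{i+1} − x_{i+1}·y_i), indices taken mod 6.
J→K: (1)(1) − (10)(2) = -19
K→L: (10)(0) − (5.5)(1) = -5.5
L→M: (5.5)(-5) − (5)(0) = -27.5
M→N: (5)(-4) − (-10)(-5) = -70
N→O: (-10)(4) − (-3)(-4) = -52
O→J: (-3)(2) − (1)(4) = -10
Σ = -184
Signed area = Σ/2 = -92 (negative ⇒ clockwise traversal).

-92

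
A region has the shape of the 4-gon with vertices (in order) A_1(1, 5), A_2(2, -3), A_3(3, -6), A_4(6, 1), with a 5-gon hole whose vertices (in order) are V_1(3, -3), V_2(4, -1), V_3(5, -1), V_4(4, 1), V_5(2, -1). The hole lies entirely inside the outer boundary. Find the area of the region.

21

Outer boundary:
Apply the surveyor's formula: 2A = Σ (x_i·y_{i+1} − x_{i+1}·y_i), indices taken mod 4.
A_1→A_2: (1)(-3) − (2)(5) = -13
A_2→A_3: (2)(-6) − (3)(-3) = -3
A_3→A_4: (3)(1) − (6)(-6) = 39
A_4→A_1: (6)(5) − (1)(1) = 29
Σ = 52
Area = |Σ|/2 = 26.
Hole:
Apply the shoelace formula: 2A = Σ (x_i·y_{i+1} − x_{i+1}·y_i), indices taken mod 5.
Σ = (9) + (1) + (9) + (-6) + (-3) = 10
Area = |Σ|/2 = 5.
Net area = 26 − 5 = 21.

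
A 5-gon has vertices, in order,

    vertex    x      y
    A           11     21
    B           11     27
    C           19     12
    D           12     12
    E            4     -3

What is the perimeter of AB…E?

|AB| = √((0)² + (6)²) = √36 = 6
|BC| = √((8)² + (-15)²) = √289 = 17
|CD| = √((-7)² + (0)²) = √49 = 7
|DE| = √((-8)² + (-15)²) = √289 = 17
|EA| = √((7)² + (24)²) = √625 = 25
Perimeter = 6 + 17 + 7 + 17 + 25 = 72.

72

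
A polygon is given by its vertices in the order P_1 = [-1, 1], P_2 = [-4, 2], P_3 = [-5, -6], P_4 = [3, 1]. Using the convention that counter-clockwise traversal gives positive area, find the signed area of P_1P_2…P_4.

26.5

Apply the shoelace formula: 2A = Σ (x_i·y_{i+1} − x_{i+1}·y_i), indices taken mod 4.
Σ = (2) + (34) + (13) + (4) = 53
Signed area = Σ/2 = 26.5 (positive ⇒ counter-clockwise traversal).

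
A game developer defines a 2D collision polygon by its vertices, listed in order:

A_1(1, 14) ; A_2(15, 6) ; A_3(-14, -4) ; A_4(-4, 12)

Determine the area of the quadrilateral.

A_1→A_2: (1)(6) − (15)(14) = -204
A_2→A_3: (15)(-4) − (-14)(6) = 24
A_3→A_4: (-14)(12) − (-4)(-4) = -184
A_4→A_1: (-4)(14) − (1)(12) = -68
Σ = -432
Area = |Σ|/2 = 216.

216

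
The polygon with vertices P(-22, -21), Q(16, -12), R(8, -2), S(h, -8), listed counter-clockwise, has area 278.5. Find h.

Write out the shoelace sum; only the two edges meeting at S involve h:
2·Area = [(8·(-8) − h·(-2)) + (h·(-21) − (-22)·(-8))] + 664
       = -19·h + 424 = 557
⇒ h = -7.

-7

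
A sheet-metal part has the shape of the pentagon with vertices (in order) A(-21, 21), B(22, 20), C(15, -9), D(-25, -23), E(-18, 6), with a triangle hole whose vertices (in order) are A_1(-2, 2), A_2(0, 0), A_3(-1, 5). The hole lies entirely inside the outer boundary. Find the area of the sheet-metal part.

Outer boundary:
Σ = (-882) + (-498) + (-570) + (-564) + (-252) = -2766
Area = |Σ|/2 = 1383.
Hole:
Apply the surveyor's formula: 2A = Σ (x_i·y_{i+1} − x_{i+1}·y_i), indices taken mod 3.
Cross-terms: 0, 0, 8  ⇒  Σ = 8
Area = |Σ|/2 = 4.
Net area = 1383 − 4 = 1379.

1379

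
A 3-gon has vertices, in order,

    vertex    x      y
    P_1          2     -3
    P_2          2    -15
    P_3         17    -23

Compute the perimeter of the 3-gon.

54

|P_1P_2| = √((0)² + (-12)²) = √144 = 12
|P_2P_3| = √((15)² + (-8)²) = √289 = 17
|P_3P_1| = √((-15)² + (20)²) = √625 = 25
Perimeter = 12 + 17 + 25 = 54.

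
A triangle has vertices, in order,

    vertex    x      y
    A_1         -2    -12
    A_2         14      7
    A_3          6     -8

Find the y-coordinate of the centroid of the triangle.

-13/3

Apply Gauss's area formula. First the cross-terms c_i = x_i·y_{i+1} − x_{i+1}·y_i:
  154, -154, -88  ⇒  2A = -88, A = -44.
Then Σ (y_i + y_{i+1})·c_i = 1144, so ȳ = 1144 / (6·(-44)) = -13/3.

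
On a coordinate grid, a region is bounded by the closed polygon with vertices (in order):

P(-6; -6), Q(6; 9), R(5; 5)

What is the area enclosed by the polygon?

P→Q: (-6)(9) − (6)(-6) = -18
Q→R: (6)(5) − (5)(9) = -15
R→P: (5)(-6) − (-6)(5) = 0
Σ = -33
Area = |Σ|/2 = 16.5.

16.5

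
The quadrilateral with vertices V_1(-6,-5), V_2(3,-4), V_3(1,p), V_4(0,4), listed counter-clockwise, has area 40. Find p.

3

Write out the shoelace sum; only the two edges meeting at V_3 involve p:
2·Area = [(3·p − 1·(-4)) + (1·4 − 0·p)] + 63
       = 3·p + 71 = 80
⇒ p = 3.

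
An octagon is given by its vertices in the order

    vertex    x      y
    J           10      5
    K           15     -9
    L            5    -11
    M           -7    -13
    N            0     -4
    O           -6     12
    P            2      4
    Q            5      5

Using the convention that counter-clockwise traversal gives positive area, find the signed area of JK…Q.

Σ = (-165) + (-120) + (-142) + (28) + (-24) + (-48) + (-10) + (-25) = -506
Signed area = Σ/2 = -253 (negative ⇒ clockwise traversal).

-253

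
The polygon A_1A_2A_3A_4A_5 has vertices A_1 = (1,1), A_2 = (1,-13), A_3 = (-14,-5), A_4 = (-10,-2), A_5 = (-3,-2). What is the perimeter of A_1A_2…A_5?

48

|A_1A_2| = √((0)² + (-14)²) = √196 = 14
|A_2A_3| = √((-15)² + (8)²) = √289 = 17
|A_3A_4| = √((4)² + (3)²) = √25 = 5
|A_4A_5| = √((7)² + (0)²) = √49 = 7
|A_5A_1| = √((4)² + (3)²) = √25 = 5
Perimeter = 14 + 17 + 5 + 7 + 5 = 48.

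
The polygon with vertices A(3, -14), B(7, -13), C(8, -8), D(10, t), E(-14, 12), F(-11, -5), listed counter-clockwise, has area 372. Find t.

Write out the shoelace sum; only the two edges meeting at D involve t:
2·Area = [(8·t − 10·(-8)) + (10·12 − (-14)·t)] + 478
       = 22·t + 678 = 744
⇒ t = 3.

3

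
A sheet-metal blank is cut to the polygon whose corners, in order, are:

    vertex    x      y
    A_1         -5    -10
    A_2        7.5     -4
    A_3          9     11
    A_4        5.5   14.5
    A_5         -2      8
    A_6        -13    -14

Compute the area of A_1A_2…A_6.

Apply the shoelace (surveyor's) formula: 2A = Σ (x_i·y_{i+1} − x_{i+1}·y_i), indices taken mod 6.
Σ = (95) + (118.5) + (70) + (73) + (132) + (60) = 548.5
Area = |Σ|/2 = 274.25.

274.25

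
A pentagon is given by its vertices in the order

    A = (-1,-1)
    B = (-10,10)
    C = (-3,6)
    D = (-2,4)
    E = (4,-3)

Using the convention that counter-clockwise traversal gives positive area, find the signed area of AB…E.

Apply the shoelace formula: 2A = Σ (x_i·y_{i+1} − x_{i+1}·y_i), indices taken mod 5.
Σ = (-20) + (-30) + (0) + (-10) + (-7) = -67
Signed area = Σ/2 = -33.5 (negative ⇒ clockwise traversal).

-33.5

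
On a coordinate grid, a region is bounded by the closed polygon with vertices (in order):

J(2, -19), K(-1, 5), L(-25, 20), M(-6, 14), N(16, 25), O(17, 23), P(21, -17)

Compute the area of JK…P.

Σ = (-9) + (105) + (-230) + (-374) + (-57) + (-772) + (-365) = -1702
Area = |Σ|/2 = 851.

851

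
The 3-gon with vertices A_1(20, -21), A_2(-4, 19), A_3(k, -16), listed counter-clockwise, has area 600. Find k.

-13

The doubled signed area Σ (x_i y_{i+1} − x_{i+1} y_i) is linear in k.
With k=0 it equals 680; the coefficient of k is -40 (from the two edges through A_3).
So -40·k + 680 = 2·600 = 1200 ⇒ k = -13.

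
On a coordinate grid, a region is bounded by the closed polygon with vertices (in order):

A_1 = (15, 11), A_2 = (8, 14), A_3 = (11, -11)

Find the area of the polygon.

Apply the shoelace (surveyor's) formula: 2A = Σ (x_i·y_{i+1} − x_{i+1}·y_i), indices taken mod 3.
Cross-terms: 122, -242, 286  ⇒  Σ = 166
Area = |Σ|/2 = 83.

83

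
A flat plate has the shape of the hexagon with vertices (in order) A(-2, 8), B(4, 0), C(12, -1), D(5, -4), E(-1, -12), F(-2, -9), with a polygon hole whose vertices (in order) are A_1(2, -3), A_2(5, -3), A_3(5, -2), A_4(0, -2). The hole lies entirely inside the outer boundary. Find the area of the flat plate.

92

Outer boundary:
Apply the surveyor's formula: 2A = Σ (x_i·y_{i+1} − x_{i+1}·y_i), indices taken mod 6.
Σ = (-32) + (-4) + (-43) + (-64) + (-15) + (-34) = -192
Area = |Σ|/2 = 96.
Hole:
Apply Gauss's area formula: 2A = Σ (x_i·y_{i+1} − x_{i+1}·y_i), indices taken mod 4.
Σ = (9) + (5) + (-10) + (4) = 8
Area = |Σ|/2 = 4.
Net area = 96 − 4 = 92.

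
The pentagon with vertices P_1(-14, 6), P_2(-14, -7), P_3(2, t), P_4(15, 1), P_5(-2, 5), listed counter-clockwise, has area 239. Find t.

-5

Write out the shoelace sum; only the two edges meeting at P_3 involve t:
2·Area = [((-14)·t − 2·(-7)) + (2·1 − 15·t)] + 317
       = -29·t + 333 = 478
⇒ t = -5.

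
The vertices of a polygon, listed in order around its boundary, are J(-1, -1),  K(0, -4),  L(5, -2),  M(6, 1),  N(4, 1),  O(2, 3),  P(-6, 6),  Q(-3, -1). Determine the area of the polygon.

Apply the shoelace (surveyor's) formula: 2A = Σ (x_i·y_{i+1} − x_{i+1}·y_i), indices taken mod 8.
Σ = (4) + (20) + (17) + (2) + (10) + (30) + (24) + (2) = 109
Area = |Σ|/2 = 54.5.

54.5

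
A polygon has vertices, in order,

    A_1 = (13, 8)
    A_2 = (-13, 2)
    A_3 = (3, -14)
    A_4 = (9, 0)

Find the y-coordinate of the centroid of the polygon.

Apply the shoelace formula. First the cross-terms c_i = x_i·y_{i+1} − x_{i+1}·y_i:
  130, 176, 126, 72  ⇒  2A = 504, A = 252.
Then Σ (y_i + y_{i+1})·c_i = -2000, so ȳ = -2000 / (6·252) = -250/189.

-250/189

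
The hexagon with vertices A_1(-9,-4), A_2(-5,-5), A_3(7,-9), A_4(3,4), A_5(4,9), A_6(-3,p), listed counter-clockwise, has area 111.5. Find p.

1

Write out the shoelace sum; only the two edges meeting at A_6 involve p:
2·Area = [(4·p − (-3)·9) + ((-3)·(-4) − (-9)·p)] + 171
       = 13·p + 210 = 223
⇒ p = 1.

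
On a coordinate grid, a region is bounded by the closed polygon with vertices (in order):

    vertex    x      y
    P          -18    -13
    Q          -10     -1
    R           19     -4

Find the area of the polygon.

P→Q: (-18)(-1) − (-10)(-13) = -112
Q→R: (-10)(-4) − (19)(-1) = 59
R→P: (19)(-13) − (-18)(-4) = -319
Σ = -372
Area = |Σ|/2 = 186.

186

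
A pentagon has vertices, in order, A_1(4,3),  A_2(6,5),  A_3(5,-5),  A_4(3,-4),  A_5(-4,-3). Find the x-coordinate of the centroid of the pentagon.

Apply the surveyor's formula. First the cross-terms c_i = x_i·y_{i+1} − x_{i+1}·y_i:
  2, -55, -5, -25, 0  ⇒  2A = -83, A = -41.5.
Then Σ (x_i + x_{i+1})·c_i = -600, so x̄ = -600 / (6·(-41.5)) = 200/83.

200/83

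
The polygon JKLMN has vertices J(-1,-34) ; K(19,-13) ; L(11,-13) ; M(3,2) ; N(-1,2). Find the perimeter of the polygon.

|JK| = √((20)² + (21)²) = √841 = 29
|KL| = √((-8)² + (0)²) = √64 = 8
|LM| = √((-8)² + (15)²) = √289 = 17
|MN| = √((-4)² + (0)²) = √16 = 4
|NJ| = √((0)² + (-36)²) = √1296 = 36
Perimeter = 29 + 8 + 17 + 4 + 36 = 94.

94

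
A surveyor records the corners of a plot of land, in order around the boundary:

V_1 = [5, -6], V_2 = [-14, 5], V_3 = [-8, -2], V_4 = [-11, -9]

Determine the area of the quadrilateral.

85

Apply the surveyor's formula: 2A = Σ (x_i·y_{i+1} − x_{i+1}·y_i), indices taken mod 4.
V_1→V_2: (5)(5) − (-14)(-6) = -59
V_2→V_3: (-14)(-2) − (-8)(5) = 68
V_3→V_4: (-8)(-9) − (-11)(-2) = 50
V_4→V_1: (-11)(-6) − (5)(-9) = 111
Σ = 170
Area = |Σ|/2 = 85.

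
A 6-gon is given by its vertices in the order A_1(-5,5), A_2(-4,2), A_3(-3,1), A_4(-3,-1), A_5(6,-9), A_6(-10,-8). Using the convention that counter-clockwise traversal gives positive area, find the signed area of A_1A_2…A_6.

-88.5

Cross-terms: 10, 2, 6, 33, -138, -90  ⇒  Σ = -177
Signed area = Σ/2 = -88.5 (negative ⇒ clockwise traversal).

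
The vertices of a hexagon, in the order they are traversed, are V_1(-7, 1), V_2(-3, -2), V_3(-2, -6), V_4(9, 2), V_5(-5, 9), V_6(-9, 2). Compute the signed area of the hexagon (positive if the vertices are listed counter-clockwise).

Apply the shoelace (surveyor's) formula: 2A = Σ (x_i·y_{i+1} − x_{i+1}·y_i), indices taken mod 6.
Cross-terms: 17, 14, 50, 91, 71, 5  ⇒  Σ = 248
Signed area = Σ/2 = 124 (positive ⇒ counter-clockwise traversal).

124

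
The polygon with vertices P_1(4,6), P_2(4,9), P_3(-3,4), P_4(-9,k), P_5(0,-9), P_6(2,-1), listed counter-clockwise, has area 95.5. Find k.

The doubled signed area Σ (x_i y_{i+1} − x_{i+1} y_i) is linear in k.
With k=0 it equals 206; the coefficient of k is -3 (from the two edges through P_4).
So -3·k + 206 = 2·95.5 = 191 ⇒ k = 5.

5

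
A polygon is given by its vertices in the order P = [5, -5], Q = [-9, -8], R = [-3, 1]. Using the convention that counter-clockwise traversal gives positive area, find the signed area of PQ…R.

-54

Apply the surveyor's formula: 2A = Σ (x_i·y_{i+1} − x_{i+1}·y_i), indices taken mod 3.
Σ = (-85) + (-33) + (10) = -108
Signed area = Σ/2 = -54 (negative ⇒ clockwise traversal).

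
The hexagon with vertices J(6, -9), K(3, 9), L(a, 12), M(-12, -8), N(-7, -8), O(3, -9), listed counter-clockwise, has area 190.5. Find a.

2

Write out the shoelace sum; only the two edges meeting at L involve a:
2·Area = [(3·12 − a·9) + (a·(-8) − (-12)·12)] + 235
       = -17·a + 415 = 381
⇒ a = 2.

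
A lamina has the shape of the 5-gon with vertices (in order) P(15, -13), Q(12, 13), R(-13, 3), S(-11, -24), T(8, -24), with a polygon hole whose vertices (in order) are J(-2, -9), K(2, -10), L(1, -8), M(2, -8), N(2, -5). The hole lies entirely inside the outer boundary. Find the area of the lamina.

Outer boundary:
Σ = (351) + (205) + (345) + (456) + (256) = 1613
Area = |Σ|/2 = 806.5.
Hole:
Σ = (38) + (-6) + (8) + (6) + (-28) = 18
Area = |Σ|/2 = 9.
Net area = 806.5 − 9 = 797.5.

797.5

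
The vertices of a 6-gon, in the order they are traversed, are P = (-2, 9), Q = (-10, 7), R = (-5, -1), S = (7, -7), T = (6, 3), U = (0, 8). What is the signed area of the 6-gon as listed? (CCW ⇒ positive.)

Apply the surveyor's formula: 2A = Σ (x_i·y_{i+1} − x_{i+1}·y_i), indices taken mod 6.
Σ = (76) + (45) + (42) + (63) + (48) + (16) = 290
Signed area = Σ/2 = 145 (positive ⇒ counter-clockwise traversal).

145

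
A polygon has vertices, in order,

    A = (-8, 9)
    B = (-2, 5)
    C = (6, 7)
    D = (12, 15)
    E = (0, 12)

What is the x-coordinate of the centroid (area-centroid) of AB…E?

Apply the surveyor's formula. First the cross-terms c_i = x_i·y_{i+1} − x_{i+1}·y_i:
  -22, -44, 6, 144, 96  ⇒  2A = 180, A = 90.
Then Σ (x_i + x_{i+1})·c_i = 1112, so x̄ = 1112 / (6·90) = 278/135.

278/135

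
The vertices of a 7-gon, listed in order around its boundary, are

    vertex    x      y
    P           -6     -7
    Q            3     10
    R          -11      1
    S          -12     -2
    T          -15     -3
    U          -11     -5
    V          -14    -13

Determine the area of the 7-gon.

124.5

Apply the shoelace (surveyor's) formula: 2A = Σ (x_i·y_{i+1} − x_{i+1}·y_i), indices taken mod 7.
Σ = (-39) + (113) + (34) + (6) + (42) + (73) + (20) = 249
Area = |Σ|/2 = 124.5.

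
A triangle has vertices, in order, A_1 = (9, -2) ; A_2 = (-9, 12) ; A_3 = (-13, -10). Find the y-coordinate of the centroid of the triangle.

0

Apply the surveyor's formula. First the cross-terms c_i = x_i·y_{i+1} − x_{i+1}·y_i:
  90, 246, 116  ⇒  2A = 452, A = 226.
Then Σ (y_i + y_{i+1})·c_i = 0, so ȳ = 0 / (6·226) = 0.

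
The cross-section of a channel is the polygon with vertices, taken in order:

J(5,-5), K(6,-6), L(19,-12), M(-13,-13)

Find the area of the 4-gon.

Σ = (0) + (42) + (-403) + (130) = -231
Area = |Σ|/2 = 115.5.

115.5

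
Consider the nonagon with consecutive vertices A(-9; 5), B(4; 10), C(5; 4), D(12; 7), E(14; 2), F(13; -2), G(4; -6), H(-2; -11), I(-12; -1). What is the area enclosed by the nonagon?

Cross-terms: -110, -34, -13, -74, -54, -70, -56, -130, -69  ⇒  Σ = -610
Area = |Σ|/2 = 305.

305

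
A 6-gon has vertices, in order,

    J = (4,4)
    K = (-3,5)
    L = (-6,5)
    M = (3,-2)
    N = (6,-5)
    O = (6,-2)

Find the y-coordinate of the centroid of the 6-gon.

388/273

Apply the surveyor's formula. First the cross-terms c_i = x_i·y_{i+1} − x_{i+1}·y_i:
  32, 15, -3, -3, 18, 32  ⇒  2A = 91, A = 45.5.
Then Σ (y_i + y_{i+1})·c_i = 388, so ȳ = 388 / (6·45.5) = 388/273.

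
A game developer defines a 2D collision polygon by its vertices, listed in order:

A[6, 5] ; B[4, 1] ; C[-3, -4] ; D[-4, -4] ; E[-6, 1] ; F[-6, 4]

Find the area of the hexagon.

Apply the shoelace (surveyor's) formula: 2A = Σ (x_i·y_{i+1} − x_{i+1}·y_i), indices taken mod 6.
Cross-terms: -14, -13, -4, -28, -18, -54  ⇒  Σ = -131
Area = |Σ|/2 = 65.5.

65.5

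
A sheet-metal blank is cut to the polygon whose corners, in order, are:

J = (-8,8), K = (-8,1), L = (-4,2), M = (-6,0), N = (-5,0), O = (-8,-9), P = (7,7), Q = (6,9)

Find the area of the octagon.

124.5

Apply the shoelace (surveyor's) formula: 2A = Σ (x_i·y_{i+1} − x_{i+1}·y_i), indices taken mod 8.
Σ = (56) + (-12) + (12) + (0) + (45) + (7) + (21) + (120) = 249
Area = |Σ|/2 = 124.5.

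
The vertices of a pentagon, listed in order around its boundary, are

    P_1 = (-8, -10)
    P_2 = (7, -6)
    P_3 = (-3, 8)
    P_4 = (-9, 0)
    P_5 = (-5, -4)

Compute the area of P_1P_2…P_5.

141

Apply the shoelace formula: 2A = Σ (x_i·y_{i+1} − x_{i+1}·y_i), indices taken mod 5.
Σ = (118) + (38) + (72) + (36) + (18) = 282
Area = |Σ|/2 = 141.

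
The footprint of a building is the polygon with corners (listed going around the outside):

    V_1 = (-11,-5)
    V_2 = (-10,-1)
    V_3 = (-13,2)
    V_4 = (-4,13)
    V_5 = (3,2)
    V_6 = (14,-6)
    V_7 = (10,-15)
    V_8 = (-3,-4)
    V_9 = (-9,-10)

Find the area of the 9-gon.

316

Apply the shoelace (surveyor's) formula: 2A = Σ (x_i·y_{i+1} − x_{i+1}·y_i), indices taken mod 9.
Σ = (-39) + (-33) + (-161) + (-47) + (-46) + (-150) + (-85) + (-6) + (-65) = -632
Area = |Σ|/2 = 316.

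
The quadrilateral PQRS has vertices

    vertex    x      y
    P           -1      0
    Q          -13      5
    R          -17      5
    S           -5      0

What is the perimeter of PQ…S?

|PQ| = √((-12)² + (5)²) = √169 = 13
|QR| = √((-4)² + (0)²) = √16 = 4
|RS| = √((12)² + (-5)²) = √169 = 13
|SP| = √((4)² + (0)²) = √16 = 4
Perimeter = 13 + 4 + 13 + 4 = 34.

34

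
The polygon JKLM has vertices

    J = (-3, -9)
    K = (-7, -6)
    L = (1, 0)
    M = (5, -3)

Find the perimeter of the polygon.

30

|JK| = √((-4)² + (3)²) = √25 = 5
|KL| = √((8)² + (6)²) = √100 = 10
|LM| = √((4)² + (-3)²) = √25 = 5
|MJ| = √((-8)² + (-6)²) = √100 = 10
Perimeter = 5 + 10 + 5 + 10 = 30.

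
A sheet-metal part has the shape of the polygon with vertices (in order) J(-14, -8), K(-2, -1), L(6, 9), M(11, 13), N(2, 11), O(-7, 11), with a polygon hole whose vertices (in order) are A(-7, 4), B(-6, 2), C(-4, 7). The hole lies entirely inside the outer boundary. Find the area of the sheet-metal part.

Outer boundary:
Apply the shoelace (surveyor's) formula: 2A = Σ (x_i·y_{i+1} − x_{i+1}·y_i), indices taken mod 6.
J→K: (-14)(-1) − (-2)(-8) = -2
K→L: (-2)(9) − (6)(-1) = -12
L→M: (6)(13) − (11)(9) = -21
M→N: (11)(11) − (2)(13) = 95
N→O: (2)(11) − (-7)(11) = 99
O→J: (-7)(-8) − (-14)(11) = 210
Σ = 369
Area = |Σ|/2 = 184.5.
Hole:
Σ = (10) + (-34) + (33) = 9
Area = |Σ|/2 = 4.5.
Net area = 184.5 − 4.5 = 180.

180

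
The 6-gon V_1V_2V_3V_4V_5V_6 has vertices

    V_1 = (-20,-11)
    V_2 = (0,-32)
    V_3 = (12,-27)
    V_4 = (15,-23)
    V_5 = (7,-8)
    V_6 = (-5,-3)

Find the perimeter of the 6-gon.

94

|V_1V_2| = √((20)² + (-21)²) = √841 = 29
|V_2V_3| = √((12)² + (5)²) = √169 = 13
|V_3V_4| = √((3)² + (4)²) = √25 = 5
|V_4V_5| = √((-8)² + (15)²) = √289 = 17
|V_5V_6| = √((-12)² + (5)²) = √169 = 13
|V_6V_1| = √((-15)² + (-8)²) = √289 = 17
Perimeter = 29 + 13 + 5 + 17 + 13 + 17 = 94.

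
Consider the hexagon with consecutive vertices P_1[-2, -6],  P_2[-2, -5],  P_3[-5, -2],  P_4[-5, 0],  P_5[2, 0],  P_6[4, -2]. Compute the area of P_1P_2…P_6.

32.5

Apply the shoelace formula: 2A = Σ (x_i·y_{i+1} − x_{i+1}·y_i), indices taken mod 6.
Σ = (-2) + (-21) + (-10) + (0) + (-4) + (-28) = -65
Area = |Σ|/2 = 32.5.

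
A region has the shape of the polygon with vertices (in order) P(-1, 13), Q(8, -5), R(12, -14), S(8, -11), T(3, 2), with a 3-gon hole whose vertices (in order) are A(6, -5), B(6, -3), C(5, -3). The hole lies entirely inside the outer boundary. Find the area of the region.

Outer boundary:
Apply the shoelace formula: 2A = Σ (x_i·y_{i+1} − x_{i+1}·y_i), indices taken mod 5.
P→Q: (-1)(-5) − (8)(13) = -99
Q→R: (8)(-14) − (12)(-5) = -52
R→S: (12)(-11) − (8)(-14) = -20
S→T: (8)(2) − (3)(-11) = 49
T→P: (3)(13) − (-1)(2) = 41
Σ = -81
Area = |Σ|/2 = 40.5.
Hole:
A→B: (6)(-3) − (6)(-5) = 12
B→C: (6)(-3) − (5)(-3) = -3
C→A: (5)(-5) − (6)(-3) = -7
Σ = 2
Area = |Σ|/2 = 1.
Net area = 40.5 − 1 = 39.5.

39.5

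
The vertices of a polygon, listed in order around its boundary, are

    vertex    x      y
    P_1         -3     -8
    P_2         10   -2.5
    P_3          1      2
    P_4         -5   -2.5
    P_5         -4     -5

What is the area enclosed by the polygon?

74.75

Apply Gauss's area formula: 2A = Σ (x_i·y_{i+1} − x_{i+1}·y_i), indices taken mod 5.
Cross-terms: 87.5, 22.5, 7.5, 15, 17  ⇒  Σ = 149.5
Area = |Σ|/2 = 74.75.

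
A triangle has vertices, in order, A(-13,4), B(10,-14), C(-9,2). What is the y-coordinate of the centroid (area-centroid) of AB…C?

Apply Gauss's area formula. First the cross-terms c_i = x_i·y_{i+1} − x_{i+1}·y_i:
  142, -106, -10  ⇒  2A = 26, A = 13.
Then Σ (y_i + y_{i+1})·c_i = -208, so ȳ = -208 / (6·13) = -8/3.

-8/3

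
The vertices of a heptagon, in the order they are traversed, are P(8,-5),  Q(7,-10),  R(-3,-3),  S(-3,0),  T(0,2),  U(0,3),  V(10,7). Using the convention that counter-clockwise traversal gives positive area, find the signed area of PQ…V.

Apply the surveyor's formula: 2A = Σ (x_i·y_{i+1} − x_{i+1}·y_i), indices taken mod 7.
Cross-terms: -45, -51, -9, -6, 0, -30, -106  ⇒  Σ = -247
Signed area = Σ/2 = -123.5 (negative ⇒ clockwise traversal).

-123.5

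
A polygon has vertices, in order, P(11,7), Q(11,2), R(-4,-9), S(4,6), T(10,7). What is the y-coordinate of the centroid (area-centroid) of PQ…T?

Apply the shoelace formula. First the cross-terms c_i = x_i·y_{i+1} − x_{i+1}·y_i:
  -55, -91, 12, -32, -7  ⇒  2A = -173, A = -86.5.
Then Σ (y_i + y_{i+1})·c_i = -408, so ȳ = -408 / (6·(-86.5)) = 136/173.

136/173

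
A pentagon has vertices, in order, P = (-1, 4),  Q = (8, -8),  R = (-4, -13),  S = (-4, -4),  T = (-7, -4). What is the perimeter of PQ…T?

50

|PQ| = √((9)² + (-12)²) = √225 = 15
|QR| = √((-12)² + (-5)²) = √169 = 13
|RS| = √((0)² + (9)²) = √81 = 9
|ST| = √((-3)² + (0)²) = √9 = 3
|TP| = √((6)² + (8)²) = √100 = 10
Perimeter = 15 + 13 + 9 + 3 + 10 = 50.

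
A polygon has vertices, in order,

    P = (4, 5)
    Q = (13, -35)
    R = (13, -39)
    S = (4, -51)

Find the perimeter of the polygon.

|PQ| = √((9)² + (-40)²) = √1681 = 41
|QR| = √((0)² + (-4)²) = √16 = 4
|RS| = √((-9)² + (-12)²) = √225 = 15
|SP| = √((0)² + (56)²) = √3136 = 56
Perimeter = 41 + 4 + 15 + 56 = 116.

116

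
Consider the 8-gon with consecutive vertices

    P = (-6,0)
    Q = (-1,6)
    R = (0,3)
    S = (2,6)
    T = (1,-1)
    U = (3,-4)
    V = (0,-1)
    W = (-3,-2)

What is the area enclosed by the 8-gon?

Cross-terms: -36, -3, -6, -8, -1, -3, -3, -12  ⇒  Σ = -72
Area = |Σ|/2 = 36.

36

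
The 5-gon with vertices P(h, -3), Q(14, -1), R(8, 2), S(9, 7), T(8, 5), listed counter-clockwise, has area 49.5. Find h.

Write out the shoelace sum; only the two edges meeting at P involve h:
2·Area = [(8·(-3) − h·5) + (h·(-1) − 14·(-3))] + 63
       = -6·h + 81 = 99
⇒ h = -3.

-3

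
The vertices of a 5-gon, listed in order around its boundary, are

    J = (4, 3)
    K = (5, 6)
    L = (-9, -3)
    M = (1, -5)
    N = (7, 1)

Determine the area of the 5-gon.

Apply the shoelace (surveyor's) formula: 2A = Σ (x_i·y_{i+1} − x_{i+1}·y_i), indices taken mod 5.
Σ = (9) + (39) + (48) + (36) + (17) = 149
Area = |Σ|/2 = 74.5.

74.5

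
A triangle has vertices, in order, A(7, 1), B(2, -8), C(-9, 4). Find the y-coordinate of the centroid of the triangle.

-1

Apply Gauss's area formula. First the cross-terms c_i = x_i·y_{i+1} − x_{i+1}·y_i:
  -58, -64, -37  ⇒  2A = -159, A = -79.5.
Then Σ (y_i + y_{i+1})·c_i = 477, so ȳ = 477 / (6·(-79.5)) = -1.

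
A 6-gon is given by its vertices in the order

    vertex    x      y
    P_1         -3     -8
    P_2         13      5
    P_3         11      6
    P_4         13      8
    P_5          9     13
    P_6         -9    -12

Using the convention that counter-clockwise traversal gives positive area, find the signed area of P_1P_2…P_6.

Σ = (89) + (23) + (10) + (97) + (9) + (36) = 264
Signed area = Σ/2 = 132 (positive ⇒ counter-clockwise traversal).

132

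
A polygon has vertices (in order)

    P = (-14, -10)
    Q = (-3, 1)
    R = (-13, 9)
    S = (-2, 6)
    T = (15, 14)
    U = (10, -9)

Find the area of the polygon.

Apply Gauss's area formula: 2A = Σ (x_i·y_{i+1} − x_{i+1}·y_i), indices taken mod 6.
P→Q: (-14)(1) − (-3)(-10) = -44
Q→R: (-3)(9) − (-13)(1) = -14
R→S: (-13)(6) − (-2)(9) = -60
S→T: (-2)(14) − (15)(6) = -118
T→U: (15)(-9) − (10)(14) = -275
U→P: (10)(-10) − (-14)(-9) = -226
Σ = -737
Area = |Σ|/2 = 368.5.

368.5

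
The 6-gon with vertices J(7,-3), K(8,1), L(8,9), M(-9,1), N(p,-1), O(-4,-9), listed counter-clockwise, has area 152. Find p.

Write out the shoelace sum; only the two edges meeting at N involve p:
2·Area = [((-9)·(-1) − p·1) + (p·(-9) − (-4)·(-1))] + 259
       = -10·p + 264 = 304
⇒ p = -4.

-4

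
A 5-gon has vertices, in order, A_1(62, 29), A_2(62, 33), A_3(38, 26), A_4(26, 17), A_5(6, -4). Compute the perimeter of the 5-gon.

|A_1A_2| = √((0)² + (4)²) = √16 = 4
|A_2A_3| = √((-24)² + (-7)²) = √625 = 25
|A_3A_4| = √((-12)² + (-9)²) = √225 = 15
|A_4A_5| = √((-20)² + (-21)²) = √841 = 29
|A_5A_1| = √((56)² + (33)²) = √4225 = 65
Perimeter = 4 + 25 + 15 + 29 + 65 = 138.

138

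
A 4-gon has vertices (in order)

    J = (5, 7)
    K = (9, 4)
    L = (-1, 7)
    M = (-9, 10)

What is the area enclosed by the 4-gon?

Σ = (-43) + (67) + (53) + (-113) = -36
Area = |Σ|/2 = 18.

18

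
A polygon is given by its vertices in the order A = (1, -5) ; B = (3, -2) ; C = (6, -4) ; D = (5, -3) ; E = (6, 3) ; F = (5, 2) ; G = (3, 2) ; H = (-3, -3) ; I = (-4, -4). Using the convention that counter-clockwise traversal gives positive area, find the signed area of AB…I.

Apply Gauss's area formula: 2A = Σ (x_i·y_{i+1} − x_{i+1}·y_i), indices taken mod 9.
Σ = (13) + (0) + (2) + (33) + (-3) + (4) + (-3) + (0) + (24) = 70
Signed area = Σ/2 = 35 (positive ⇒ counter-clockwise traversal).

35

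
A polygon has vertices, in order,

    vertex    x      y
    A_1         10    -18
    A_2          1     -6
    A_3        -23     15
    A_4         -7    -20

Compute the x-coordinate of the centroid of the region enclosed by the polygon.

-208/33

Apply Gauss's area formula. First the cross-terms c_i = x_i·y_{i+1} − x_{i+1}·y_i:
  -42, -123, 565, 326  ⇒  2A = 726, A = 363.
Then Σ (x_i + x_{i+1})·c_i = -13728, so x̄ = -13728 / (6·363) = -208/33.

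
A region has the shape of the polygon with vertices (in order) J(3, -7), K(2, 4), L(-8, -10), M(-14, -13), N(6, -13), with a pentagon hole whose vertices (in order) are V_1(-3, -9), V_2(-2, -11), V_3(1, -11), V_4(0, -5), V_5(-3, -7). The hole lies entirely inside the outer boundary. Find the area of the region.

112.5

Outer boundary:
Σ = (26) + (12) + (-36) + (260) + (-3) = 259
Area = |Σ|/2 = 129.5.
Hole:
Apply Gauss's area formula: 2A = Σ (x_i·y_{i+1} − x_{i+1}·y_i), indices taken mod 5.
V_1→V_2: (-3)(-11) − (-2)(-9) = 15
V_2→V_3: (-2)(-11) − (1)(-11) = 33
V_3→V_4: (1)(-5) − (0)(-11) = -5
V_4→V_5: (0)(-7) − (-3)(-5) = -15
V_5→V_1: (-3)(-9) − (-3)(-7) = 6
Σ = 34
Area = |Σ|/2 = 17.
Net area = 129.5 − 17 = 112.5.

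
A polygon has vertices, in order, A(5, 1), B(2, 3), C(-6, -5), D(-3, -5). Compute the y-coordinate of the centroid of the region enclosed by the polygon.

-101/87

Apply Gauss's area formula. First the cross-terms c_i = x_i·y_{i+1} − x_{i+1}·y_i:
  13, 8, 15, 22  ⇒  2A = 58, A = 29.
Then Σ (y_i + y_{i+1})·c_i = -202, so ȳ = -202 / (6·29) = -101/87.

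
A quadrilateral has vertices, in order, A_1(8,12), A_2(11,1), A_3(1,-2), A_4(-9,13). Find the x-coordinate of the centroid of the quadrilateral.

Apply the shoelace (surveyor's) formula. First the cross-terms c_i = x_i·y_{i+1} − x_{i+1}·y_i:
  -124, -23, -5, -212  ⇒  2A = -364, A = -182.
Then Σ (x_i + x_{i+1})·c_i = -2380, so x̄ = -2380 / (6·(-182)) = 85/39.

85/39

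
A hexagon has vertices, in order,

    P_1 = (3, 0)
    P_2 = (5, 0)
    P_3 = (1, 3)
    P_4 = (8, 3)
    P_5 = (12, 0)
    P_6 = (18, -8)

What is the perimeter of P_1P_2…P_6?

|P_1P_2| = √((2)² + (0)²) = √4 = 2
|P_2P_3| = √((-4)² + (3)²) = √25 = 5
|P_3P_4| = √((7)² + (0)²) = √49 = 7
|P_4P_5| = √((4)² + (-3)²) = √25 = 5
|P_5P_6| = √((6)² + (-8)²) = √100 = 10
|P_6P_1| = √((-15)² + (8)²) = √289 = 17
Perimeter = 2 + 5 + 7 + 5 + 10 + 17 = 46.

46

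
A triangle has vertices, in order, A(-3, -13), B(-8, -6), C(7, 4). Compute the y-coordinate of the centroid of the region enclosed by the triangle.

Apply the surveyor's formula. First the cross-terms c_i = x_i·y_{i+1} − x_{i+1}·y_i:
  -86, 10, -79  ⇒  2A = -155, A = -77.5.
Then Σ (y_i + y_{i+1})·c_i = 2325, so ȳ = 2325 / (6·(-77.5)) = -5.

-5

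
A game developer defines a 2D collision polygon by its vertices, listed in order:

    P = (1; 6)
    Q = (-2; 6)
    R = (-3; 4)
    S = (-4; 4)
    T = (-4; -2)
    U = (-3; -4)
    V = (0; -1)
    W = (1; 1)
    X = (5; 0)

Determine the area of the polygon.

Apply the shoelace formula: 2A = Σ (x_i·y_{i+1} − x_{i+1}·y_i), indices taken mod 9.
Cross-terms: 18, 10, 4, 24, 10, 3, 1, -5, 30  ⇒  Σ = 95
Area = |Σ|/2 = 47.5.

47.5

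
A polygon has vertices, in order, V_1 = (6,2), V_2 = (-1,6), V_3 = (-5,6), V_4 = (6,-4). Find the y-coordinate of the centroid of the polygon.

Apply the shoelace formula. First the cross-terms c_i = x_i·y_{i+1} − x_{i+1}·y_i:
  38, 24, -16, 36  ⇒  2A = 82, A = 41.
Then Σ (y_i + y_{i+1})·c_i = 488, so ȳ = 488 / (6·41) = 244/123.

244/123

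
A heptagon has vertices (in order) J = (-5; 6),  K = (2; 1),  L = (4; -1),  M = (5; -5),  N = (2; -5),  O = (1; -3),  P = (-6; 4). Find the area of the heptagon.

Apply the shoelace formula: 2A = Σ (x_i·y_{i+1} − x_{i+1}·y_i), indices taken mod 7.
J→K: (-5)(1) − (2)(6) = -17
K→L: (2)(-1) − (4)(1) = -6
L→M: (4)(-5) − (5)(-1) = -15
M→N: (5)(-5) − (2)(-5) = -15
N→O: (2)(-3) − (1)(-5) = -1
O→P: (1)(4) − (-6)(-3) = -14
P→J: (-6)(6) − (-5)(4) = -16
Σ = -84
Area = |Σ|/2 = 42.

42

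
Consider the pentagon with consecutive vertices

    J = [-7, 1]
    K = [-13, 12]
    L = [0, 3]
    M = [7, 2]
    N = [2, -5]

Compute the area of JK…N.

Apply the surveyor's formula: 2A = Σ (x_i·y_{i+1} − x_{i+1}·y_i), indices taken mod 5.
Σ = (-71) + (-39) + (-21) + (-39) + (-33) = -203
Area = |Σ|/2 = 101.5.

101.5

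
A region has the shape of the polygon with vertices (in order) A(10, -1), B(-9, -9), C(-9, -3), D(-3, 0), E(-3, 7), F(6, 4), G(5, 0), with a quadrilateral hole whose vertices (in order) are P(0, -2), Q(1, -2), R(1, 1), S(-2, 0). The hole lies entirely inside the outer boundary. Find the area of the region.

125.5

Outer boundary:
Apply the surveyor's formula: 2A = Σ (x_i·y_{i+1} − x_{i+1}·y_i), indices taken mod 7.
Σ = (-99) + (-54) + (-9) + (-21) + (-54) + (-20) + (-5) = -262
Area = |Σ|/2 = 131.
Hole:
Apply the surveyor's formula: 2A = Σ (x_i·y_{i+1} − x_{i+1}·y_i), indices taken mod 4.
Σ = (2) + (3) + (2) + (4) = 11
Area = |Σ|/2 = 5.5.
Net area = 131 − 5.5 = 125.5.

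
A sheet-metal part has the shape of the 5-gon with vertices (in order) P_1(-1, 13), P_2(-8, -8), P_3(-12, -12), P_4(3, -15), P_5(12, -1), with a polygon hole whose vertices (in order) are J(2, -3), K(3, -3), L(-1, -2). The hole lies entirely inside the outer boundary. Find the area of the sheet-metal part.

Outer boundary:
Σ = (112) + (0) + (216) + (177) + (155) = 660
Area = |Σ|/2 = 330.
Hole:
Σ = (3) + (-9) + (7) = 1
Area = |Σ|/2 = 0.5.
Net area = 330 − 0.5 = 329.5.

329.5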